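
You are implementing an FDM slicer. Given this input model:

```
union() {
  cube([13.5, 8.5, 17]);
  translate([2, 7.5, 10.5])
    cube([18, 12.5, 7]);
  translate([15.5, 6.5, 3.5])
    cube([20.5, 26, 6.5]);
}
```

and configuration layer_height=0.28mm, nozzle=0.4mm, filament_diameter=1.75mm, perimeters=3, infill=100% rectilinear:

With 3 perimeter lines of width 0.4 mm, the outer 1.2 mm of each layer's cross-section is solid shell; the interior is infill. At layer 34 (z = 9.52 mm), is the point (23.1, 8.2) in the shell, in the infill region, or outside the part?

At z = 9.52 mm: the 13.5×8.5 cube contributes its full rectangle; the cube at (2, 7.5) is not intersected at this z (z outside [10.5, 17.5]); the cube at (15.5, 6.5) (footprint 20.5×26) is included at this height; Combining (union): the 2 present regions are separate (no shared area or edge), so areas and boundary lengths simply add and each stays a separate island — 2 connected regions. Overall, the cross-section has 2 separate islands. The nearest boundary edge runs (36.00, 6.50)→(15.50, 6.50); distance from the point to it = 1.70 mm. (Shell/infill is judged within the island containing the point — the largest one.) The point is inside the cross-section and 1.70 mm from the nearest boundary — more than the 1.2 mm shell width (3 × 0.4), so it's in the infill interior.

infill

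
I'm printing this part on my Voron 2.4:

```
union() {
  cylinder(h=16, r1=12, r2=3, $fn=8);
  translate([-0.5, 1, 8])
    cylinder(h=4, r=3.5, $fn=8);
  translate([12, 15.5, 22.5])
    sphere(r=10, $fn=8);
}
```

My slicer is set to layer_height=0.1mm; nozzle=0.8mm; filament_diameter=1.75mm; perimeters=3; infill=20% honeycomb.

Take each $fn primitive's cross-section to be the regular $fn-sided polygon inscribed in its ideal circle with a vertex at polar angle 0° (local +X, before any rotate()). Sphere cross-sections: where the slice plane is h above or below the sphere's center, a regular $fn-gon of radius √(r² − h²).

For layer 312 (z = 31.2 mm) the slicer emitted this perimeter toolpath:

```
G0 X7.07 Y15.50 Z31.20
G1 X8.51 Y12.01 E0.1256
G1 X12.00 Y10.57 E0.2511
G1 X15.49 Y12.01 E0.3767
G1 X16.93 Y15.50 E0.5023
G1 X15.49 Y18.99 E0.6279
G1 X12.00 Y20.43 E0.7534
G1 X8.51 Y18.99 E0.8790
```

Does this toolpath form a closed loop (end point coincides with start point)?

no

Start point (G0): (7.07, 15.50). End point (last G1): the path does not return to the start — open.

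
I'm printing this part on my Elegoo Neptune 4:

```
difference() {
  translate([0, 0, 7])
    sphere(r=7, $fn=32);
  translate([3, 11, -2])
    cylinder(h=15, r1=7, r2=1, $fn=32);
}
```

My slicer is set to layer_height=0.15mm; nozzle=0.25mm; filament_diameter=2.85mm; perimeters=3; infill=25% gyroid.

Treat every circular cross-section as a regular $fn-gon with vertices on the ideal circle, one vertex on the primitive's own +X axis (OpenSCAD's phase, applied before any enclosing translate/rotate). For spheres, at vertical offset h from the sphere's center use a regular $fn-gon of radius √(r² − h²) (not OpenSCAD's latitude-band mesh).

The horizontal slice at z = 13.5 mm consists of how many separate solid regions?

1

At z = 13.5 mm: the sphere: section is a regular 32-gon, circumradius = √(r²−h²) = √(7²−6.5²) = 2.598; the cone at (3, 11) is absent (z outside [-2, 13]); Taking the first minus the rest: none of the subtracted shapes is present at this height, so the r=7 sphere is unchanged — 1 connected region. The result has 1 disconnected region.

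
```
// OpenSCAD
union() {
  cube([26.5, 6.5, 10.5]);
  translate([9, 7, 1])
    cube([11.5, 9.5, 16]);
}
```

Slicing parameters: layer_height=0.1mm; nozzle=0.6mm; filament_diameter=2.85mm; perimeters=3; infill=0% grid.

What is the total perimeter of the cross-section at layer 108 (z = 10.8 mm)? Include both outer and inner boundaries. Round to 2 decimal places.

42.00 mm

At z = 10.8 mm: the cube does not reach this height (z outside [0, 10.5]); the cube at (9, 7) (footprint 11.5×9.5) is included at this height (perimeter 42.00 mm); Merging all regions: only the 11.5×9.5 cube at (9, 7) is present, so the union is just that shape — boundary = 42.00 mm. Overall, the cross-section is a single solid region. Total boundary length (outer) = 42.00 mm.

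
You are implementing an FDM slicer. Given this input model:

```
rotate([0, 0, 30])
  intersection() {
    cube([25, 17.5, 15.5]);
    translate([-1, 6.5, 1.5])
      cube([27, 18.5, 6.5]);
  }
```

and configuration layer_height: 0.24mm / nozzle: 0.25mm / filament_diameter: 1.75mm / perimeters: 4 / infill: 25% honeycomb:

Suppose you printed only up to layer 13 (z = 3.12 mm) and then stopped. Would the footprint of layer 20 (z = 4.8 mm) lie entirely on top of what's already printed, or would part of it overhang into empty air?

entirely on top

Compare the two slices. At z = 3.12: the cube (footprint 25×17.5) is included at this height (area 437.50 mm²); the 27×18.5 cube at (-1, 6.5) contributes its full rectangle (area 499.50 mm²); After intersecting: the 27×18.5 cube at (-1, 6.5) partially overlaps the 25×17.5 cube; clipping to the common part keeps 275.00 mm² — area = 275.00 mm²; (rotated 30° about Z; rotation is an isometry so areas/perimeters/island counts are preserved). At z = 4.8: the cube (footprint 25×17.5) is included at this height (area 437.50 mm²); the 27×18.5 cube at (-1, 6.5) contributes its full rectangle (area 499.50 mm²); Keeping only the common overlap: the 27×18.5 cube at (-1, 6.5) partially overlaps the 25×17.5 cube; clipping to the common part keeps 275.00 mm² — area = 275.00 mm²; (whole slice rotated 30° about Z — lengths, areas and connectivity unchanged). Checking containment: the cross-section at z = 4.8 is a subset of the cross-section at z = 3.12.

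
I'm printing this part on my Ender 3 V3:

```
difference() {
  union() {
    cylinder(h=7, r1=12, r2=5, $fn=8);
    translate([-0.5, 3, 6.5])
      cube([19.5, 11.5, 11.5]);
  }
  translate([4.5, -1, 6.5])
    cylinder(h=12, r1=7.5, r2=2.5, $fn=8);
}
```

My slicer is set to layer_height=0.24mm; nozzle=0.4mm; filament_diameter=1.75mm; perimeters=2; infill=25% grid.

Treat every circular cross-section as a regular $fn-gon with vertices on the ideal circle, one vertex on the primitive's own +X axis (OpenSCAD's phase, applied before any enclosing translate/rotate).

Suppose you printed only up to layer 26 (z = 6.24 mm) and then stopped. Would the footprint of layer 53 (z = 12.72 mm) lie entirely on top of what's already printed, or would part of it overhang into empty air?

Compare the two slices. At z = 6.24: the cone contributes a regular 8-gon of circumradius 5.760 (interpolated between r1=12 and r2=5 at t=0.891) (area = (8/2)·5.760²·sin(360°/8) = 93.84 mm²); the cube at (-0.5, 3) is absent (z outside [6.5, 18]); Merging all regions: only the cone is present, so the union is just that shape — area = 93.84 mm²; the cone at (4.5, -1) is not intersected at this z (z outside [6.5, 18.5]); Subtracting the remaining from the first: none of the subtracted shapes is present at this height, so that combined region is unchanged — area = 93.84 mm². At z = 12.72: the cone is absent (z outside [0, 7]); the 19.5×11.5 cube at (-0.5, 3) contributes its full rectangle (area 224.25 mm²); Merging all regions: only the 19.5×11.5 cube at (-0.5, 3) is present, so the union is just that shape — area = 224.25 mm²; the cone at (4.5, -1) contributes a regular 8-gon of circumradius 4.908 (interpolated between r1=7.5 and r2=2.5 at t=0.518) (area = (8/2)·4.908²·sin(360°/8) = 68.14 mm²); Subtracting the remaining from the first: starting from that combined region (224.25 mm²), the cone at (4.5, -1) partially overlaps it — only the 1.99 mm² overlap (of its 68.14 mm²) is removed, clipping the outline — area = 222.26 mm². Checking containment: at z = 12.72 the cross-section extends beyond the z = 6.24 cross-section by about 213.75 mm².

part overhangs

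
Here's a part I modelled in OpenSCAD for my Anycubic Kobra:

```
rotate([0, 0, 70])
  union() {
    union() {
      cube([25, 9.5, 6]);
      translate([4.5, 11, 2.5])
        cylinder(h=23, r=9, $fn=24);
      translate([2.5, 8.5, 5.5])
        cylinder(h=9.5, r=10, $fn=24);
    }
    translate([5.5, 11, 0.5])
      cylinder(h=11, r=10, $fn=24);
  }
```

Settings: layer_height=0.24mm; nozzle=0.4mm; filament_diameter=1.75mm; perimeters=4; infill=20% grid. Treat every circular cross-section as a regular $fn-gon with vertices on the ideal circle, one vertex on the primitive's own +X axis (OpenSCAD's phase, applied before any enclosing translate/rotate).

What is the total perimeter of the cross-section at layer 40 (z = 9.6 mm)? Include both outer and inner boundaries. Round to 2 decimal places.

70.55 mm

At z = 9.6 mm: the cube is absent (z outside [0, 6]); the r=9 cylinder at (4.5, 11) gives a regular 24-gon of circumradius 9 (constant along its height) (perimeter = 2·24·9.000·sin(180°/24) = 56.39 mm); the r=10 cylinder at (2.5, 8.5) contributes a regular 24-gon of circumradius 10 (perimeter = 2·24·10.000·sin(180°/24) = 62.65 mm); Merging all regions: the regions partially overlap (shared area 217.89 mm²), so the edge portions inside another operand are dropped and the merged outline is re-measured after clipping — boundary = 66.28 mm; the r=10 cylinder at (5.5, 11) contributes a regular 24-gon of circumradius 10 (perimeter = 2·24·10.000·sin(180°/24) = 62.65 mm); Taking the union: the regions partially overlap (shared area 267.07 mm²), so the edge portions inside another operand are dropped and the merged outline is re-measured after clipping — boundary = 70.55 mm; (whole slice rotated 70° about Z — lengths, areas and connectivity unchanged). Overall, the cross-section is a single solid region. Total boundary length (outer) = 70.55 mm.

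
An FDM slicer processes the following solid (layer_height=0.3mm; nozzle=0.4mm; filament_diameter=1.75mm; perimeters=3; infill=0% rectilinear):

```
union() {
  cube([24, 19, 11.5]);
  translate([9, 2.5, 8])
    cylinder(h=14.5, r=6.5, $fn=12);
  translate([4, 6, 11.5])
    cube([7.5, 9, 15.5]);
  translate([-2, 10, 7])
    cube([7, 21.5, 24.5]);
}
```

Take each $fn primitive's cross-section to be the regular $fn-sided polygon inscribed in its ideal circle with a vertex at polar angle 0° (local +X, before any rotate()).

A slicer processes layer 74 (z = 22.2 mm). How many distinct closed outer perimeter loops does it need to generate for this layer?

At z = 22.2 mm: the cube does not reach this height (z outside [0, 11.5]); the cylinder at (9, 2.5): section is a regular 12-gon, circumradius r=6.5; the cube at (4, 6) is present — its section is the full 7.5×9 rectangle; the cube at (-2, 10) is present — its section is the full 7×21.5 rectangle; Combining (union): the regions partially overlap (shared area 22.19 mm²), so overlapping operands fuse into one piece — 1 connected region. The result has 1 disconnected region.

1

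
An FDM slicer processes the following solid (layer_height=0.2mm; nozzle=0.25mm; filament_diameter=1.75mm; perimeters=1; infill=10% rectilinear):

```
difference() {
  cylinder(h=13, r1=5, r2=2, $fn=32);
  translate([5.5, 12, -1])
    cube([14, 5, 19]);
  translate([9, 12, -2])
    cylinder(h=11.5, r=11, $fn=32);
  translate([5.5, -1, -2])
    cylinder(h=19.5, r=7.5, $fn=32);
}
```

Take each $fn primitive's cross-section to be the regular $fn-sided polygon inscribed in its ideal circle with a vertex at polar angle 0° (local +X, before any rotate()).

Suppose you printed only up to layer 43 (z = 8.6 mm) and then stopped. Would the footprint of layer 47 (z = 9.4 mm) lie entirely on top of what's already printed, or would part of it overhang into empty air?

Compare the two slices. At z = 8.6: the cone: at t=0.662 of its height the radius interpolates to r₁+(r₂−r₁)t = 3.015, giving a regular 32-gon of that circumradius (area = (32/2)·3.015²·sin(360°/32) = 28.38 mm²); the cube at (5.5, 12) (footprint 14×5) is included at this height (area 70.00 mm²); the cylinder at (9, 12): section is a regular 32-gon, circumradius r=11 (area = (32/2)·11.000²·sin(360°/32) = 377.69 mm²); the r=7.5 cylinder at (5.5, -1) contributes a regular 32-gon of circumradius 7.5 (area = (32/2)·7.500²·sin(360°/32) = 175.58 mm²); Subtracting the remaining from the first: starting from the cone (28.38 mm²), the 14×5 cube at (5.5, 12) misses the remaining region (no effect); the r=11 cylinder at (9, 12) misses the remaining region (no effect); the r=7.5 cylinder at (5.5, -1) partially overlaps it — only the 24.01 mm² overlap (of its 175.58 mm²) is removed, clipping the outline — area = 4.37 mm². At z = 9.4: the cone (r1=5→r2=2) has section circumradius 2.831 here — a regular 32-gon (area = (32/2)·2.831²·sin(360°/32) = 25.01 mm²); the 14×5 cube at (5.5, 12) contributes its full rectangle (area 70.00 mm²); the r=11 cylinder at (9, 12) gives a regular 32-gon of circumradius 11 (constant along its height) (area = (32/2)·11.000²·sin(360°/32) = 377.69 mm²); the cylinder at (5.5, -1): section is a regular 32-gon, circumradius r=7.5 (area = (32/2)·7.500²·sin(360°/32) = 175.58 mm²); Taking the first minus the rest: starting from the cone (25.01 mm²), the 14×5 cube at (5.5, 12) misses the remaining region (no effect); the r=11 cylinder at (9, 12) misses the remaining region (no effect); the r=7.5 cylinder at (5.5, -1) partially overlaps it — only the 21.77 mm² overlap (of its 175.58 mm²) is removed, clipping the outline — area = 3.24 mm². Checking containment: the cross-section at z = 9.4 is a subset of the cross-section at z = 8.6.

entirely on top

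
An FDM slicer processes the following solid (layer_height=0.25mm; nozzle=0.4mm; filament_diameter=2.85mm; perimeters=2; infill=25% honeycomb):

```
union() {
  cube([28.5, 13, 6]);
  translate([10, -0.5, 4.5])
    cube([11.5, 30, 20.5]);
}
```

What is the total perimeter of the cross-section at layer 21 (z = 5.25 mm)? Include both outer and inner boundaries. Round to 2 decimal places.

117.00 mm

At z = 5.25 mm: the cube is present — its section is the full 28.5×13 rectangle (perimeter 83.00 mm); the 11.5×30 cube at (10, -0.5) contributes its full rectangle (perimeter 83.00 mm); Combining (union): the regions partially overlap (shared area 149.50 mm²), so the edge portions inside another operand are dropped and the merged outline is re-measured after clipping — boundary = 117.00 mm. Overall, the cross-section is a single solid region. Total boundary length (outer) = 117.00 mm.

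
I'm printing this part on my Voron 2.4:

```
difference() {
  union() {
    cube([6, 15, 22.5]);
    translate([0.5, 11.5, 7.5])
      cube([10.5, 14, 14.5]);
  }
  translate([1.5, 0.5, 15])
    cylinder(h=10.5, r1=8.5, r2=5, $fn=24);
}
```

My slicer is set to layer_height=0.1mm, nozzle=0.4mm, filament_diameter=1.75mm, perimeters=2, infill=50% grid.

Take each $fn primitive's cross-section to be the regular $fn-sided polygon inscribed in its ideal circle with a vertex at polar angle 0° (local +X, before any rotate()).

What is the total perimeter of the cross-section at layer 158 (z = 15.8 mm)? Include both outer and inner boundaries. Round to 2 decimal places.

57.42 mm

At z = 15.8 mm: the cube (footprint 6×15) is included at this height (perimeter 42.00 mm); the cube at (0.5, 11.5) is present — its section is the full 10.5×14 rectangle (perimeter 49.00 mm); Taking the union: the regions partially overlap (shared area 19.25 mm²), so the edge portions inside another operand are dropped and the merged outline is re-measured after clipping — boundary = 73.00 mm; the cone at (1.5, 0.5) contributes a regular 24-gon of circumradius 8.233 (interpolated between r1=8.5 and r2=5 at t=0.076) (perimeter = 2·24·8.233·sin(180°/24) = 51.58 mm); Subtracting the remaining from the first: starting from the result so far, the cone at (1.5, 0.5) partially overlaps it — only the 50.10 mm² overlap (of its 210.54 mm²) is removed, clipping the outline — boundary = 57.42 mm. Overall, the cross-section is a single solid region. Total boundary length (outer) = 57.42 mm.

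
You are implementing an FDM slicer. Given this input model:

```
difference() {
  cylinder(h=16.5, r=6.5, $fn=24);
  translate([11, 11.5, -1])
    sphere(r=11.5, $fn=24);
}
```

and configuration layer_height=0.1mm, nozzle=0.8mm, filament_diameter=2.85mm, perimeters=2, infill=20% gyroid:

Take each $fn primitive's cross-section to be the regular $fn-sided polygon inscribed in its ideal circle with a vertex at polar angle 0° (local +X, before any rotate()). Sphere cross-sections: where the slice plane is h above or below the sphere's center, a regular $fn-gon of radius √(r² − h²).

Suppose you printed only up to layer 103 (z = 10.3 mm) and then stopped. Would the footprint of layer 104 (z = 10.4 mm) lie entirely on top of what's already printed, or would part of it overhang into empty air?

entirely on top

Compare the two slices. At z = 10.3: the cylinder: section is a regular 24-gon, circumradius r=6.5 (area = (24/2)·6.500²·sin(360°/24) = 131.22 mm²); the sphere at (11, 11.5): section is a regular 24-gon, circumradius = √(r²−h²) = √(11.5²−11.3²) = 2.135 (area = (24/2)·2.135²·sin(360°/24) = 14.16 mm²); Taking the first minus the rest: starting from the r=6.5 cylinder (131.22 mm²), the r=11.5 sphere at (11, 11.5) misses the remaining region (no effect) — area = 131.22 mm². At z = 10.4: the r=6.5 cylinder gives a regular 24-gon of circumradius 6.5 (constant along its height) (area = (24/2)·6.500²·sin(360°/24) = 131.22 mm²); the r=11.5 sphere at (11, 11.5) contributes a regular 24-gon of circumradius √(11.5²−11.4²) = 1.513 (area = (24/2)·1.513²·sin(360°/24) = 7.11 mm²); After the difference (first − rest): starting from the r=6.5 cylinder (131.22 mm²), the r=11.5 sphere at (11, 11.5) misses the remaining region (no effect) — area = 131.22 mm². Checking containment: the cross-section at z = 10.4 is a subset of the cross-section at z = 10.3.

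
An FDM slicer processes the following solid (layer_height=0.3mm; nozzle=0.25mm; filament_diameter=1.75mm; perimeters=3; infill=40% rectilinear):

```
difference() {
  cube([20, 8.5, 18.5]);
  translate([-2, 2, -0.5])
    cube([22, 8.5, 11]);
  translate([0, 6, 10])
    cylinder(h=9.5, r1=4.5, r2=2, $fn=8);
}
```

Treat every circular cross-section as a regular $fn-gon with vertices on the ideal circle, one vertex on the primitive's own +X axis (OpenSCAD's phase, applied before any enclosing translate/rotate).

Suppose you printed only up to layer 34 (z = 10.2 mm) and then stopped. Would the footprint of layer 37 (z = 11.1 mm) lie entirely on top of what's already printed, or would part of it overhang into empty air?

part overhangs

Compare the two slices. At z = 10.2: the cube (footprint 20×8.5) is included at this height (area 170.00 mm²); the 22×8.5 cube at (-2, 2) contributes its full rectangle (area 187.00 mm²); the cone at (0, 6): at t=0.021 of its height the radius interpolates to r₁+(r₂−r₁)t = 4.447, giving a regular 8-gon of that circumradius (area = (8/2)·4.447²·sin(360°/8) = 55.94 mm²); After the difference (first − rest): starting from the 20×8.5 cube (170.00 mm²), the 22×8.5 cube at (-2, 2) partially overlaps it — only the 130.00 mm² overlap (of its 187.00 mm²) is removed, clipping the outline; the cone at (0, 6) partially overlaps it — only the 0.24 mm² overlap (of its 55.94 mm²) is removed, clipping the outline — area = 39.76 mm². At z = 11.1: the 20×8.5 cube contributes its full rectangle (area 170.00 mm²); the cube at (-2, 2) is not intersected at this z (z outside [-0.5, 10.5]); the cone at (0, 6) (r1=4.5→r2=2) has section circumradius 4.211 here — a regular 8-gon (area = (8/2)·4.211²·sin(360°/8) = 50.14 mm²); Subtracting the remaining from the first: starting from the 20×8.5 cube (170.00 mm²), the cone at (0, 6) partially overlaps it — only the 21.77 mm² overlap (of its 50.14 mm²) is removed, clipping the outline — area = 148.23 mm². Checking containment: at z = 11.1 the cross-section extends beyond the z = 10.2 cross-section by about 108.47 mm².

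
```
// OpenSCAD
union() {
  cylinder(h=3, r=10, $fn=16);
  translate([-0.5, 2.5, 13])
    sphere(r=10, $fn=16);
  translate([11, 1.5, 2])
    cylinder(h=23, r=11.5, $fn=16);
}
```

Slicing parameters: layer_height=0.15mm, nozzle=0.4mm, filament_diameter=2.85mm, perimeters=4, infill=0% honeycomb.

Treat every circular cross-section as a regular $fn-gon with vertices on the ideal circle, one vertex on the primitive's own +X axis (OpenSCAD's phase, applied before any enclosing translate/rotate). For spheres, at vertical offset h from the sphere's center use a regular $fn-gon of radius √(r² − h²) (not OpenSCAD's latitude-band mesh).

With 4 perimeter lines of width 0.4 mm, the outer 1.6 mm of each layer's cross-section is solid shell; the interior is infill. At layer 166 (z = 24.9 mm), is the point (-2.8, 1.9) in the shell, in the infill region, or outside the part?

outside

At z = 24.9 mm: the cylinder does not reach this height (z outside [0, 3]); the sphere at (-0.5, 2.5) is not intersected at this z (|z−center|=11.900 > r=10); the r=11.5 cylinder at (11, 1.5) gives a regular 16-gon of circumradius 11.5 (constant along its height); Taking the union: only the r=11.5 cylinder at (11, 1.5) is present, so the union is just that shape — 1 connected region. Overall, the cross-section is a single solid region. The nearest boundary edge runs (0.38, 5.90)→(-0.50, 1.50); distance from the point to it = 2.33 mm. The point is not inside any of the regions above, so it lies outside the cross-section (2.33 mm from the nearest boundary).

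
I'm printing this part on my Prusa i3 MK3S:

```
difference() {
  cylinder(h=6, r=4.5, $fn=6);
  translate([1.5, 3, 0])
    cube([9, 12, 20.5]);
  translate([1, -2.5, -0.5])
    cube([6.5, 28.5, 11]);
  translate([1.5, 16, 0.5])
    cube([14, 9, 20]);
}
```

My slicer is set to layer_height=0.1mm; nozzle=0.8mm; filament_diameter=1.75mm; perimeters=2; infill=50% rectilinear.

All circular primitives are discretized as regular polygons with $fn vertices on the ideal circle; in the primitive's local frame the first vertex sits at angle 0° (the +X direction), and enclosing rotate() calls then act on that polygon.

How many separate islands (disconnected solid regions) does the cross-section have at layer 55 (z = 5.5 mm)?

At z = 5.5 mm: the cylinder: section is a regular 6-gon, circumradius r=4.5; the cube at (1.5, 3) (footprint 9×12) is included at this height; the cube at (1, -2.5) (footprint 6.5×28.5) is included at this height; the cube at (1.5, 16) (footprint 14×9) is included at this height; Taking the first minus the rest: starting from the r=4.5 cylinder, the 9×12 cube at (1.5, 3) partially overlaps it — only the 0.91 mm² overlap (of its 108.00 mm²) is removed, clipping the outline; the 6.5×28.5 cube at (1, -2.5) partially overlaps it — only the 15.30 mm² overlap (of its 185.25 mm²) is removed, clipping the outline; the 14×9 cube at (1.5, 16) misses the remaining region (no effect) — 1 connected region. Overall, the cross-section is a single solid region. Island count = 1.

1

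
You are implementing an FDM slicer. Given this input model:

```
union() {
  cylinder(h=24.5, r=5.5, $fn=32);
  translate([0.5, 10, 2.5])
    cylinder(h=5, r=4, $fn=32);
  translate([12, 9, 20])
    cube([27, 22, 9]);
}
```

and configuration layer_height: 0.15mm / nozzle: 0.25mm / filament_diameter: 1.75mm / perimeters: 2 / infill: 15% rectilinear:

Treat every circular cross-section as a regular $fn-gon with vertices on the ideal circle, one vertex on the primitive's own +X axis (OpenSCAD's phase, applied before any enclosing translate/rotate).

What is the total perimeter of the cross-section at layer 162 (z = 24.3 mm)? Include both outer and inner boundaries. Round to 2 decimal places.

At z = 24.3 mm: the r=5.5 cylinder gives a regular 32-gon of circumradius 5.5 (constant along its height) (perimeter = 2·32·5.500·sin(180°/32) = 34.50 mm); the cylinder at (0.5, 10) is not intersected at this z (z outside [2.5, 7.5]); the cube at (12, 9) is present — its section is the full 27×22 rectangle (perimeter 98.00 mm); Combining (union): the 2 present regions are separate (no shared area or edge), so areas and boundary lengths simply add and each stays a separate island — boundary = 132.50 mm. Overall, the cross-section has 2 separate islands. Total boundary length (outer) = 132.50 mm.

132.50 mm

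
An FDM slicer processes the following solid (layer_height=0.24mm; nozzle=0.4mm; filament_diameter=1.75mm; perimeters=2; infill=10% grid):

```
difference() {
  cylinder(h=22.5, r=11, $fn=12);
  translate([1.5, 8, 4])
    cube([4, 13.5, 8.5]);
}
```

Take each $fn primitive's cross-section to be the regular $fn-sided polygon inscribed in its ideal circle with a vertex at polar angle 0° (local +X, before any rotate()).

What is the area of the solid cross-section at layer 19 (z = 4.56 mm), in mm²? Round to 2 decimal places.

354.75 mm²

At z = 4.56 mm: the cylinder: section is a regular 12-gon, circumradius r=11 (area = (12/2)·11.000²·sin(360°/12) = 363.00 mm²); the cube at (1.5, 8) (footprint 4×13.5) is included at this height (area 54.00 mm²); After the difference (first − rest): starting from the r=11 cylinder (363.00 mm²), the 4×13.5 cube at (1.5, 8) partially overlaps it — only the 8.25 mm² overlap (of its 54.00 mm²) is removed, clipping the outline — area = 354.75 mm². Overall, the cross-section is a single solid region. Net area = 354.75 mm².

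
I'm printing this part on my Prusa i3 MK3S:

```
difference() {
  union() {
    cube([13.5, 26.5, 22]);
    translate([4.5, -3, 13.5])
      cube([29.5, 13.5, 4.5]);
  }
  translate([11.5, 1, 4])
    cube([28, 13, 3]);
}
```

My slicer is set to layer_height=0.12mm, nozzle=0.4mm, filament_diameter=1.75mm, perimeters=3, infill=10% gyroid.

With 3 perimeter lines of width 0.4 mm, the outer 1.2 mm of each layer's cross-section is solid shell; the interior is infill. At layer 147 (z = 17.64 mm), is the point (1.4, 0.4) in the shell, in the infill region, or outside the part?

shell

At z = 17.64 mm: the cube (footprint 13.5×26.5) is included at this height; the 29.5×13.5 cube at (4.5, -3) contributes its full rectangle; Combining (union): the regions partially overlap (shared area 94.50 mm²), so overlapping operands fuse into one piece — 1 connected region; the cube at (11.5, 1) is absent (z outside [4, 7]); Taking the first minus the rest: none of the subtracted shapes is present at this height, so that combined region is unchanged — 1 connected region. Overall, the cross-section is a single solid region. The nearest boundary edge runs (4.50, 0.00)→(0.00, 0.00); distance from the point to it = 0.40 mm. The point is inside the cross-section, 0.40 mm from the nearest boundary — within the 1.2 mm shell band (3 × 0.4).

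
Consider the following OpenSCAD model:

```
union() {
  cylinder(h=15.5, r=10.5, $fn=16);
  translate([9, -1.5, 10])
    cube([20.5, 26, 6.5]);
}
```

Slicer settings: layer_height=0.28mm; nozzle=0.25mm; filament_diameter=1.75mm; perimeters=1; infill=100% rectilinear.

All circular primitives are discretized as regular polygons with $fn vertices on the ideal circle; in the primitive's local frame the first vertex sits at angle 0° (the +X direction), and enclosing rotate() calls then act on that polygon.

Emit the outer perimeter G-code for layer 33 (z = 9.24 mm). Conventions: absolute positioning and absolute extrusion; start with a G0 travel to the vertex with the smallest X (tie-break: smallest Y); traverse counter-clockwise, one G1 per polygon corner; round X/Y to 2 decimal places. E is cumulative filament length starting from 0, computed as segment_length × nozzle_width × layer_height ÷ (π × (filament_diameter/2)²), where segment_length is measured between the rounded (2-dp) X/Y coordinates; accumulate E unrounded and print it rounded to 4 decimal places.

G0 X-10.50 Y0.00 Z9.24
G1 X-9.70 Y-4.02 E0.1193
G1 X-7.42 Y-7.42 E0.2384
G1 X-4.02 Y-9.70 E0.3576
G1 X0.00 Y-10.50 E0.4768
G1 X4.02 Y-9.70 E0.5961
G1 X7.42 Y-7.42 E0.7153
G1 X9.70 Y-4.02 E0.8344
G1 X10.50 Y0.00 E0.9537
G1 X9.70 Y4.02 E1.0730
G1 X7.42 Y7.42 E1.1921
G1 X4.02 Y9.70 E1.3113
G1 X0.00 Y10.50 E1.4305
G1 X-4.02 Y9.70 E1.5498
G1 X-7.42 Y7.42 E1.6690
G1 X-9.70 Y4.02 E1.7881
G1 X-10.50 Y0.00 E1.9074

At z = 9.24 mm: the cylinder: section is a regular 16-gon, circumradius r=10.5; the cube at (9, -1.5) is not intersected at this z (z outside [10, 16.5]); Merging all regions: only the r=10.5 cylinder is present, so the union is just that shape — 1 connected region. The outline is a single polygon with 16 vertices. Extrusion per mm of travel: 0.25 × 0.28 / (π × 0.875²) = 0.029103. Accumulating E over each segment gives final E = 1.9074.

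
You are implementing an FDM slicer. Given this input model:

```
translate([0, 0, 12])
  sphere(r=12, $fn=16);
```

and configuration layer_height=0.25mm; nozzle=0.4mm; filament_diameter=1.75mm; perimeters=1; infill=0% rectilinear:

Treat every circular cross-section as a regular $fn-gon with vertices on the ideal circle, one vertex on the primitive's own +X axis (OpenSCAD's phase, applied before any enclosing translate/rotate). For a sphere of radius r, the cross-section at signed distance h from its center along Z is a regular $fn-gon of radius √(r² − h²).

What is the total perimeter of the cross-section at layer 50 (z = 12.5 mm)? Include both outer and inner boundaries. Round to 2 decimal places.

74.85 mm

At z = 12.5 mm: the sphere: section is a regular 16-gon, circumradius = √(r²−h²) = √(12²−0.5²) = 11.990 (perimeter = 2·16·11.990·sin(180°/16) = 74.85 mm). Overall, the cross-section is a single solid region. Total boundary length (outer) = 74.85 mm.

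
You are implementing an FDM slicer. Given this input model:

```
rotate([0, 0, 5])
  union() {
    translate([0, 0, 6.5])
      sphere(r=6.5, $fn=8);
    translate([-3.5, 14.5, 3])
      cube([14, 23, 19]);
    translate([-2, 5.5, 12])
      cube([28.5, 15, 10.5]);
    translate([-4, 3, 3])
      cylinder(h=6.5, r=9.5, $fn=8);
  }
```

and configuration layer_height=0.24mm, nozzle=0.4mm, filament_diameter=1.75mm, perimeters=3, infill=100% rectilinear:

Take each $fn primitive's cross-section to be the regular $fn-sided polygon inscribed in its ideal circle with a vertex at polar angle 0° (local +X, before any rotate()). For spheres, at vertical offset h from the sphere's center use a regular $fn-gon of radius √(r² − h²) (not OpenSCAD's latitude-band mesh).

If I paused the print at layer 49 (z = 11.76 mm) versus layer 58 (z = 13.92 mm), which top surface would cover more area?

layer 58 (z = 13.92 mm)

Layer 49 (z = 11.76): the sphere: section is a regular 8-gon, circumradius = √(r²−h²) = √(6.5²−5.26²) = 3.819 (area = (8/2)·3.819²·sin(360°/8) = 41.25 mm²); the 14×23 cube at (-3.5, 14.5) contributes its full rectangle (area 322.00 mm²); the cube at (-2, 5.5) is not intersected at this z (z outside [12, 22.5]); the cylinder at (-4, 3) is absent (z outside [3, 9.5]); Merging all regions: the 2 present regions are separate (no shared area or edge), so areas and boundary lengths simply add and each stays a separate island — area = 363.25 mm²; (rotated 5° about Z; rotation is an isometry so areas/perimeters/island counts are preserved). So its area = 363.25 mm². Layer 58 (z = 13.92): the sphere does not reach this height (|z−center|=7.420 > r=6.5); the 14×23 cube at (-3.5, 14.5) contributes its full rectangle (area 322.00 mm²); the cube at (-2, 5.5) is present — its section is the full 28.5×15 rectangle (area 427.50 mm²); the cylinder at (-4, 3) is not intersected at this z (z outside [3, 9.5]); Combining (union): the regions partially overlap — summed areas 749.50 mm² minus the doubly-counted overlap 75.00 mm² gives 674.50 mm² — area = 674.50 mm²; (whole slice rotated 5° about Z — lengths, areas and connectivity unchanged). So its area = 674.50 mm². Layer 58 is larger (674.50 vs 363.25 mm²).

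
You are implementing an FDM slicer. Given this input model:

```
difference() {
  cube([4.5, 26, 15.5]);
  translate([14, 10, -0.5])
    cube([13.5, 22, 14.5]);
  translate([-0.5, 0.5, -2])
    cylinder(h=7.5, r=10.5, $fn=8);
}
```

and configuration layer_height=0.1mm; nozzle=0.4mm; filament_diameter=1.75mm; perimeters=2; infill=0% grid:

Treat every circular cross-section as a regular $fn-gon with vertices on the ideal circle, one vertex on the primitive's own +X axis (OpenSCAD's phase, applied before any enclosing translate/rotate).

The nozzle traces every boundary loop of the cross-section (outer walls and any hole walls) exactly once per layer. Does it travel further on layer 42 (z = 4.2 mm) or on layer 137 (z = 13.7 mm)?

Layer 42 (z = 4.2): the cube (footprint 4.5×26) is included at this height (perimeter 61.00 mm); the cube at (14, 10) (footprint 13.5×22) is included at this height (perimeter 71.00 mm); the cylinder at (-0.5, 0.5): section is a regular 8-gon, circumradius r=10.5 (perimeter = 2·8·10.500·sin(180°/8) = 64.29 mm); Subtracting the remaining from the first: starting from the 4.5×26 cube, the 13.5×22 cube at (14, 10) misses the remaining region (no effect); the r=10.5 cylinder at (-0.5, 0.5) partially overlaps it — only the 44.37 mm² overlap (of its 311.83 mm²) is removed, clipping the outline — boundary = 41.65 mm. So its perimeter = 41.65 mm. Layer 137 (z = 13.7): the cube (footprint 4.5×26) is included at this height (perimeter 61.00 mm); the cube at (14, 10) (footprint 13.5×22) is included at this height (perimeter 71.00 mm); the cylinder at (-0.5, 0.5) does not reach this height (z outside [-2, 5.5]); Subtracting the remaining from the first: starting from the 4.5×26 cube, the 13.5×22 cube at (14, 10) misses the remaining region (no effect) — boundary = 61.00 mm. So its perimeter = 61.00 mm. Layer 137 is larger (61.00 vs 41.65 mm).

layer 137 (z = 13.7 mm)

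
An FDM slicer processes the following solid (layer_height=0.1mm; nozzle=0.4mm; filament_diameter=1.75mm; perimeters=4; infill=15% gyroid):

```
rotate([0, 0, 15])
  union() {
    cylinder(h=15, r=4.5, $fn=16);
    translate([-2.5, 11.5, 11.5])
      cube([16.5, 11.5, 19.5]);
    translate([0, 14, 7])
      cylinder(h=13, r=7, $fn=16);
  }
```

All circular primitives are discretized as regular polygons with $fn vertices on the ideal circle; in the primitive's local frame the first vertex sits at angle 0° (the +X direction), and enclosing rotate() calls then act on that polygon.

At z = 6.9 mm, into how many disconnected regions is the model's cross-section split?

At z = 6.9 mm: the cylinder: section is a regular 16-gon, circumradius r=4.5; the cube at (-2.5, 11.5) is not intersected at this z (z outside [11.5, 31]); the cylinder at (0, 14) is not intersected at this z (z outside [7, 20]); Merging all regions: only the r=4.5 cylinder is present, so the union is just that shape — 1 connected region; (whole slice rotated 15° about Z — lengths, areas and connectivity unchanged). The result has 1 disconnected region.

1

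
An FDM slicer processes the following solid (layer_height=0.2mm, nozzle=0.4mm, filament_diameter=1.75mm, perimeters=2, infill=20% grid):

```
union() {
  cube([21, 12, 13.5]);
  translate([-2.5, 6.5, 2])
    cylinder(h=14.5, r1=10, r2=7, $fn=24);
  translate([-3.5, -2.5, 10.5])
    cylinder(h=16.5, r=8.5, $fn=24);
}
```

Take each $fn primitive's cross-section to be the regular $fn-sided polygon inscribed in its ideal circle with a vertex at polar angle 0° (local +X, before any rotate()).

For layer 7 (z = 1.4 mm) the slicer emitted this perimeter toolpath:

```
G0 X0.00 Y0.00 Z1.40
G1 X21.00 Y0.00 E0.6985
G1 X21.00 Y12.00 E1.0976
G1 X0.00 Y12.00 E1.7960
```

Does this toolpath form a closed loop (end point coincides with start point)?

Start point (G0): (0.00, 0.00). End point (last G1): the path does not return to the start — open.

no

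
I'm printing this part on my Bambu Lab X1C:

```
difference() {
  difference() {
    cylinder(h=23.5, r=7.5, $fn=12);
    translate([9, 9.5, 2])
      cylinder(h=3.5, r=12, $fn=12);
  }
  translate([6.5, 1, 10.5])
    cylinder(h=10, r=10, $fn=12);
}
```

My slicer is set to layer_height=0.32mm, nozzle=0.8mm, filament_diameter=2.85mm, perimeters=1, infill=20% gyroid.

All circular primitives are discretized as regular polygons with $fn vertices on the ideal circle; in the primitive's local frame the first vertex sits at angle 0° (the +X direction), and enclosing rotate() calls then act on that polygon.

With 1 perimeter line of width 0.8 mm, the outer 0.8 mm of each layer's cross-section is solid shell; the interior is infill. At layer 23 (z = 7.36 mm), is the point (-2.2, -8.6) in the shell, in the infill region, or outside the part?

outside

At z = 7.36 mm: the cylinder: section is a regular 12-gon, circumradius r=7.5; the cylinder at (9, 9.5) is absent (z outside [2, 5.5]); Taking the first minus the rest: none of the subtracted shapes is present at this height, so the r=7.5 cylinder is unchanged — 1 connected region; the cylinder at (6.5, 1) is absent (z outside [10.5, 20.5]); Taking the first minus the rest: none of the subtracted shapes is present at this height, so the result so far is unchanged — 1 connected region. Overall, the cross-section is a single solid region. The nearest boundary edge runs (-3.75, -6.50)→(-0.00, -7.50); distance from the point to it = 1.63 mm. The point is not inside any of the regions above, so it lies outside the cross-section (1.63 mm from the nearest boundary).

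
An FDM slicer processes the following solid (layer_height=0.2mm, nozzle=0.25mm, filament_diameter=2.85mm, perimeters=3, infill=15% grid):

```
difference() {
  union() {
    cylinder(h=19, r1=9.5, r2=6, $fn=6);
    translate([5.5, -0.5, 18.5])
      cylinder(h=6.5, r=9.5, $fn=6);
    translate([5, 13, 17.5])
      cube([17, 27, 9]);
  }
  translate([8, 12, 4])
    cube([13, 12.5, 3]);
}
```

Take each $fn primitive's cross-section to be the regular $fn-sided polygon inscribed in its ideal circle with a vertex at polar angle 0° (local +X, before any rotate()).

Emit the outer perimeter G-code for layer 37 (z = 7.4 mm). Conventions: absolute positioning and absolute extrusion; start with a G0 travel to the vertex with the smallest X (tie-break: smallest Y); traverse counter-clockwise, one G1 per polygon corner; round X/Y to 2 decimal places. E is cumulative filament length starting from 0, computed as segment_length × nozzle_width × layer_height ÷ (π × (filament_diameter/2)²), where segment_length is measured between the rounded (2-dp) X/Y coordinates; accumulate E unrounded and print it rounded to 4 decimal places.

At z = 7.4 mm: the cone contributes a regular 6-gon of circumradius 8.137 (interpolated between r1=9.5 and r2=6 at t=0.389); the cylinder at (5.5, -0.5) is absent (z outside [18.5, 25]); the cube at (5, 13) does not reach this height (z outside [17.5, 26.5]); Merging all regions: only the cone is present, so the union is just that shape — 1 connected region; the cube at (8, 12) does not reach this height (z outside [4, 7]); Subtracting the remaining from the first: none of the subtracted shapes is present at this height, so the result so far is unchanged — 1 connected region. The outline is a single polygon with 6 vertices. Extrusion per mm of travel: 0.25 × 0.2 / (π × 1.425²) = 0.007838. Accumulating E over each segment gives final E = 0.3828.

G0 X-8.14 Y0.00 Z7.40
G1 X-4.07 Y-7.05 E0.0638
G1 X4.07 Y-7.05 E0.1276
G1 X8.14 Y0.00 E0.1914
G1 X4.07 Y7.05 E0.2552
G1 X-4.07 Y7.05 E0.3190
G1 X-8.14 Y0.00 E0.3828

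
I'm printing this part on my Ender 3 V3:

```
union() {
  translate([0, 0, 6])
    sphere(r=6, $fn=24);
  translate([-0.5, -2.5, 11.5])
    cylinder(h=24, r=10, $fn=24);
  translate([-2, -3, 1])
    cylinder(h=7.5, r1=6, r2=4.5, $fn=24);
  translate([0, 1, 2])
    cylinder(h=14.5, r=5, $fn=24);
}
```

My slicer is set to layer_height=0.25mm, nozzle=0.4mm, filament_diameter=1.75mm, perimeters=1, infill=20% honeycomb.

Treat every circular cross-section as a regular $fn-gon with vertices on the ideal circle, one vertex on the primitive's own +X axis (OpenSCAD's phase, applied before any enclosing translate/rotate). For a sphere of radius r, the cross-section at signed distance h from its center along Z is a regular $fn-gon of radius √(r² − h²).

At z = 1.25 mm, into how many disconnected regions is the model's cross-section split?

1

At z = 1.25 mm: the r=6 sphere slices to a regular 24-gon of circumradius 3.666 (√(r²−h²) with h=4.75 from center); the cylinder at (-0.5, -2.5) is absent (z outside [11.5, 35.5]); the cone at (-2, -3): at t=0.033 of its height the radius interpolates to r₁+(r₂−r₁)t = 5.950, giving a regular 24-gon of that circumradius; the cylinder at (0, 1) does not reach this height (z outside [2, 16.5]); Taking the union: the regions partially overlap (shared area 34.67 mm²), so overlapping operands fuse into one piece — 1 connected region. The result has 1 disconnected region.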